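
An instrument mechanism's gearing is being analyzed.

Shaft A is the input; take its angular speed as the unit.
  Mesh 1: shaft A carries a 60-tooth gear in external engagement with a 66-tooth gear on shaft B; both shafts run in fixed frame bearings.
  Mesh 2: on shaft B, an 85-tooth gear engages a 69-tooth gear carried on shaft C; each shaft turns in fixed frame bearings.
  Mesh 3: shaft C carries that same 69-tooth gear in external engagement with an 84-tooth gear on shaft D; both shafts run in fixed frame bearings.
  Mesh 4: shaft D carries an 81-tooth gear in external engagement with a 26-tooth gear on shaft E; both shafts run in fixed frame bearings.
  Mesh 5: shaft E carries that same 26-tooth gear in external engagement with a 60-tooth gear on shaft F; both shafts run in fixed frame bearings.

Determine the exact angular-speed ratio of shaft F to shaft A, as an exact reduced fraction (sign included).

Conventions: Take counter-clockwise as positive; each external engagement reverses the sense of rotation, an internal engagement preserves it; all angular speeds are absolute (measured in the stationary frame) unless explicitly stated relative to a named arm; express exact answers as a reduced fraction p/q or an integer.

-765/616

class = fixed-axis compound train [5 meshes; 5 ratios multiply, 5 sense flips]
mesh 1 [60T→66T]: running ratio 10/11, sense −
mesh 2 [85T→69T]: running ratio 850/759, sense +
mesh 3 [69T→84T]: running ratio 425/462, sense −
mesh 4 [81T→26T]: running ratio 11475/4004, sense +
mesh 5 [26T→60T]: running ratio 765/616, sense −
ω_out/ω_in = -765/616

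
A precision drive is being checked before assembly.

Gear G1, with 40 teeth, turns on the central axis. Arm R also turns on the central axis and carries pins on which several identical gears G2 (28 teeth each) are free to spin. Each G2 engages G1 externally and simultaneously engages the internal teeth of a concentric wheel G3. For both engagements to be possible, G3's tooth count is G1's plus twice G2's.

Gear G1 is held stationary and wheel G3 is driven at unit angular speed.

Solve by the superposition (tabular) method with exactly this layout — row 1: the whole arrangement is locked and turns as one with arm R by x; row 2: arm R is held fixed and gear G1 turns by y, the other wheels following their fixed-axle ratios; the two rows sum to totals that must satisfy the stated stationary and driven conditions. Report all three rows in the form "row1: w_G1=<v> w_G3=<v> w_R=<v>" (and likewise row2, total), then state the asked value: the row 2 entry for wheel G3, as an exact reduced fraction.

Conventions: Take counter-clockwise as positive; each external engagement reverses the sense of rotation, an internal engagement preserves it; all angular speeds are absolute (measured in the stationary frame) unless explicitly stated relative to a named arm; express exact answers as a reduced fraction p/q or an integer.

row1: w_G1=12/17 w_G3=12/17 w_R=12/17
row2: w_G1=-12/17 w_G3=5/17 w_R=0
total: w_G1=0 w_G3=1 w_R=12/17
asked value: 5/17

planetary set (40T centre, 28T on arm, 96T internal) — Willis relation
row 1: whole set turns with the arm by x
row 2 — arm fixed, fixed-axis ratios: sun y, ring −(40/96)·y, arm 0
boundary: total ω_sun = x + y = 0 and total ω_ring = x − (40/96)·y = 1  ⇒  y = -12/17, x = 12/17
row 2 ring = −(40/96)·(-12/17) = 5/17
totals (row 1 + row 2): sun 12/17 + (-12/17) = 0, ring 12/17 + 5/17 = 1, arm 12/17 + 0 = 12/17
asked cell (row2, ring) = 5/17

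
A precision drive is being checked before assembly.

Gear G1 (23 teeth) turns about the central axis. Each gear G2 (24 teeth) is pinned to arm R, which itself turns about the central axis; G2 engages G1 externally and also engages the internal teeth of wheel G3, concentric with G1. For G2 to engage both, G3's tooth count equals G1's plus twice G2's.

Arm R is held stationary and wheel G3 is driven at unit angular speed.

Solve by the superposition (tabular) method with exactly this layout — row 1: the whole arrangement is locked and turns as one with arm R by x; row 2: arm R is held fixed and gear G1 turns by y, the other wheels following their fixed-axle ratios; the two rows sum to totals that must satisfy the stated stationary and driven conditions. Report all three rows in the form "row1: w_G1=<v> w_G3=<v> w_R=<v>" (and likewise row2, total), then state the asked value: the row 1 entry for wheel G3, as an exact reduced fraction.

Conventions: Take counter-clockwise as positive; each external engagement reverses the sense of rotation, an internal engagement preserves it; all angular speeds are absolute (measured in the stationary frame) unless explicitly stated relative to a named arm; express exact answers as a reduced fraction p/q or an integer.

row1: w_G1=0 w_G3=0 w_R=0
row2: w_G1=-71/23 w_G3=1 w_R=0
total: w_G1=-71/23 w_G3=1 w_R=0
asked value: 0

planetary set (23T centre, 24T on arm, 71T internal) — Willis relation
row 1 (train locked, turned with arm): all members turn x
row 2: sun turns y, ring = −(23/71)·y, arm 0
boundary: total ω_arm = x = 0 and total ω_ring = x − (23/71)·y = 1  ⇒  y = -71/23, x = 0
row 2 ring = −(23/71)·(-71/23) = 1
totals (row 1 + row 2): sun 0 + (-71/23) = -71/23, ring 0 + 1 = 1, arm 0 + 0 = 0
asked cell (row1, ring) = 0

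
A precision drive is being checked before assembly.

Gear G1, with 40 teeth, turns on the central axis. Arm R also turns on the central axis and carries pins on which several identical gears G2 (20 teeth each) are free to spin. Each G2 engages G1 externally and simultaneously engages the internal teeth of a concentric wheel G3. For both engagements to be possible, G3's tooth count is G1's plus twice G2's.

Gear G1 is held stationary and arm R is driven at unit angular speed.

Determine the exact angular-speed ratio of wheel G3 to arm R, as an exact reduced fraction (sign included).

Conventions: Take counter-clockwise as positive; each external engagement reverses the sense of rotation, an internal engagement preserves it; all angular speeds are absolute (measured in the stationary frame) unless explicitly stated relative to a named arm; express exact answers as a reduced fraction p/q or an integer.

3/2

planetary set (40T centre, 20T on arm, 80T internal) — Willis relation
ring teeth: 40 + 2·20 = 80
40(ω_sun−ω_arm) = −80(ω_ring−ω_arm),  ω_sun = 0, ω_arm = 1
ω_ring = 1 − (40/80)(0−1) = 3/2
ω_out/ω_in = 3/2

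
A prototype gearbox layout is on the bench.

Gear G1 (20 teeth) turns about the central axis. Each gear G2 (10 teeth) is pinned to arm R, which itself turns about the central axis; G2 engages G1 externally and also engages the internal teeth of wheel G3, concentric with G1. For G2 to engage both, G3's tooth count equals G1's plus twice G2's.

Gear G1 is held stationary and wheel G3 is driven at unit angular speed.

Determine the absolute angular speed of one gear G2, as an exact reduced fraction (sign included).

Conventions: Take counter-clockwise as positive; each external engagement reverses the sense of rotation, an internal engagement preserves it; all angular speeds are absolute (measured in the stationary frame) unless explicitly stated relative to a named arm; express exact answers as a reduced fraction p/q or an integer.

class = planetary set [G3 = 20+2·10 = 40; Willis about the carrier]
ring teeth: 20 + 2·10 = 40
20(ω_sun−ω_arm) = −40(ω_ring−ω_arm),  ω_sun = 0, ω_ring = 1
20(0−ω_arm) = −40(1−ω_arm)  ⇒  60·ω_arm = 40  ⇒  ω_arm = 2/3
sun–planet mesh: 20·(0−2/3) = −10·(ω_p−ω_arm)  ⇒  ω_p−ω_arm = 4/3
ω_p = 2/3 + 4/3 = 2
exact speed ratio = 2

2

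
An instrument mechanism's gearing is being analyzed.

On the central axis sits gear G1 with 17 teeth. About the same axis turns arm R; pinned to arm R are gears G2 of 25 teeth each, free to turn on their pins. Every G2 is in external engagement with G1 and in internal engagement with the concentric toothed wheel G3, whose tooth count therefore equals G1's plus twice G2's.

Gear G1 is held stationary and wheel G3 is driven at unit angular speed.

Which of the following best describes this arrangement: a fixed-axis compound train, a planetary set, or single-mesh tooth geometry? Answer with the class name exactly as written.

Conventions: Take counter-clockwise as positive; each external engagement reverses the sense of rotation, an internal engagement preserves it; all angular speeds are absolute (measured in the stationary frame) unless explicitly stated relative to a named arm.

recognized (axles ride arm R): planetary set, 17/25/67 teeth
classification: planetary set

planetary set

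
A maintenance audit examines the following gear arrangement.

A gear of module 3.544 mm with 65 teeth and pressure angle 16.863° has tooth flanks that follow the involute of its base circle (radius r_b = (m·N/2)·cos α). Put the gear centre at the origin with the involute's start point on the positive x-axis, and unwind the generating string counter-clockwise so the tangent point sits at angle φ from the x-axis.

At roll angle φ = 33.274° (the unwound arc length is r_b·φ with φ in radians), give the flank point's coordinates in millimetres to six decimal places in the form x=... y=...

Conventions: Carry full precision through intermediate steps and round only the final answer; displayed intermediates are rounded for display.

x=127.276931 y=6.956601

recognized (one wheel, involute flank): single-mesh tooth geometry, m = 3.544, N = 65
pitch radius r_p = m·N/2 = 3.544·65/2 = 115.180000
base radius r_b = r_p·cos α = 115.180000·cos 16.863° = 110.227388
roll angle φ = 33.274° = 0.58074086 rad
x = r_b·(cos φ + φ·sin φ) = 127.276931
y = r_b·(sin φ − φ·cos φ) = 6.956601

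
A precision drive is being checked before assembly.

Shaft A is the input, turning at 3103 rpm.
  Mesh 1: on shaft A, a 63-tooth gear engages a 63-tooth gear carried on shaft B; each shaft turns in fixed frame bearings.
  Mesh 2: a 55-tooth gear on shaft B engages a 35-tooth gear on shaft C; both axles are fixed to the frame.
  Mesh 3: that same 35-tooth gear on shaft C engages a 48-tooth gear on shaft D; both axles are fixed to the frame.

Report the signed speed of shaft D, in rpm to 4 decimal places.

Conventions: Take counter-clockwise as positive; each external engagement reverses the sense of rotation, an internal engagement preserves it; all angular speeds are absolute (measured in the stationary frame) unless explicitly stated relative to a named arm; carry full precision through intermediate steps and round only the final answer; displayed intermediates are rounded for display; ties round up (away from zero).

-3555.5208 rpm

recognized (4 fixed axles, 3 meshes): fixed-axis compound train
mesh 1 [63T→63T]: ω = 3103.0000×63/63 = 3103.0000 rpm, sense flips to −
mesh 2 [55T→35T]: ω = 3103.0000×55/35 = 4876.1429 rpm, sense flips to +
mesh 3 [35T→48T]: ω = 4876.1429×35/48 = 3555.5208 rpm, sense flips to −
signed output speed = -3555.5208 rpm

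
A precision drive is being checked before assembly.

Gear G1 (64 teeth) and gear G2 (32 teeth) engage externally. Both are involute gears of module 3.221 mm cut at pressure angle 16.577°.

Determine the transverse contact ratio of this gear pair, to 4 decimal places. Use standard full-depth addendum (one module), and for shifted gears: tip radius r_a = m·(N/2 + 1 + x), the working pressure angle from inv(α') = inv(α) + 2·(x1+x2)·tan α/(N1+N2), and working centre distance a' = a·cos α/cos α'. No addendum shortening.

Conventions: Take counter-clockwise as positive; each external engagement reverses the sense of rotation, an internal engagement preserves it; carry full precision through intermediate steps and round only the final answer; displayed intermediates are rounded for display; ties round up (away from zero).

1.9338

single-mesh involute tooth geometry (64T engaging 32T at module 3.221)
base radii: r_b1 = 98.788037, r_b2 = 49.394019
tip radii: r_a1 = 106.293000, r_a2 = 54.757000
no profile shift: α' = α, a' = a
action lengths: √(r_a1²−r_b1²) = 39.231691, √(r_a2²−r_b2²) = 23.633874
base pitch p_b = π·m·cos α = 9.698493
CR = (39.231691 + 23.633874 − 154.608000·sin 16.57700°)/9.698493 = 1.933841
contact ratio ≈ 1.9338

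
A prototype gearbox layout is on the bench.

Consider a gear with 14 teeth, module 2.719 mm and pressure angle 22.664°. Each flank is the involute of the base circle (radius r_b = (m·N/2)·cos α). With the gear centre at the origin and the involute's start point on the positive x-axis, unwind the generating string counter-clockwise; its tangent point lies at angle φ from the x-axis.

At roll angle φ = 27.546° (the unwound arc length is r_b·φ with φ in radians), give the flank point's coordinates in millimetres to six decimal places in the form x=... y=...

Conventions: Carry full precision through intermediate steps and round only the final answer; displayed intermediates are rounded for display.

x=19.477260 y=0.635654

topology: single-mesh involute geometry — m = 2.719, N = 14
pitch radius r_p = m·N/2 = 2.719·14/2 = 19.033000
base radius r_b = r_p·cos α = 19.033000·cos 22.664° = 17.563279
roll angle φ = 27.546° = 0.48076840 rad
x = r_b·(cos φ + φ·sin φ) = 19.477260
y = r_b·(sin φ − φ·cos φ) = 0.635654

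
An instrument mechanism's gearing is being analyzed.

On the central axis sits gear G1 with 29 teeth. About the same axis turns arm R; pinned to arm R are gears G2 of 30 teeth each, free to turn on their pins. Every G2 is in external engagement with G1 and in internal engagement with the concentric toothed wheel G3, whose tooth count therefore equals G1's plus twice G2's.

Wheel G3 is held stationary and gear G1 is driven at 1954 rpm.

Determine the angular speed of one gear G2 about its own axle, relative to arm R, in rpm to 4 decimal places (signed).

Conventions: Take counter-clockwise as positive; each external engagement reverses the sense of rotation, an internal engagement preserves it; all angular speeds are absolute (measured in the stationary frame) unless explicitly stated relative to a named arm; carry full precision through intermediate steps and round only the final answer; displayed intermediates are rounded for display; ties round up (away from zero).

-1424.6537 rpm

planetary set (29T centre, 30T on arm, 89T internal) — Willis relation
normalise by the input: solve with ω_sun = 1, then scale by 1954 rpm
ring teeth: 29 + 2·30 = 89
29(ω_sun−ω_arm) = −89(ω_ring−ω_arm),  ω_ring = 0, ω_sun = 1
29(1−ω_arm) = −89(0−ω_arm)  ⇒  118·ω_arm = 29  ⇒  ω_arm = 29/118
sun–planet mesh: 29·(1−29/118) = −30·(ω_p−ω_arm)  ⇒  ω_p−ω_arm = -2581/3540
scale: ω_p−ω_arm = -2581/3540 × 1954 rpm = -1424.6537 rpm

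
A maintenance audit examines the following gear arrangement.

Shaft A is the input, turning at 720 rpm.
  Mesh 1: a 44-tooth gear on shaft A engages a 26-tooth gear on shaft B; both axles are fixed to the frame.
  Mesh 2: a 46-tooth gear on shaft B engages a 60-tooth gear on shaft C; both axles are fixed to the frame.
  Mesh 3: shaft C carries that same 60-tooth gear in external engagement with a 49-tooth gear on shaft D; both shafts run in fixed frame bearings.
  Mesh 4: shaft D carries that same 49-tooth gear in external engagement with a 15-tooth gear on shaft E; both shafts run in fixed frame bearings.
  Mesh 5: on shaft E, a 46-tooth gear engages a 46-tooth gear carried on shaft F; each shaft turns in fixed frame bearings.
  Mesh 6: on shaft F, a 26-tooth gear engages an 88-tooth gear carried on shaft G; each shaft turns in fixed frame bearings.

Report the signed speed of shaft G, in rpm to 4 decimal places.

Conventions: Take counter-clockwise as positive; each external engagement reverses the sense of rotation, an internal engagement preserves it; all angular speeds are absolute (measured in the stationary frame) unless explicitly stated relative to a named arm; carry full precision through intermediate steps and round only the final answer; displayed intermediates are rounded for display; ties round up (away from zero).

+1104.0000 rpm

6-mesh fixed-axis compound train (all bearings frame-fixed)
mesh 1 [44T→26T]: ω = 720.0000×44/26 = 1218.4615 rpm, sense flips to −
mesh 2 [46T→60T]: ω = 1218.4615×46/60 = 934.1538 rpm, sense flips to +
mesh 3 [60T→49T]: ω = 934.1538×60/49 = 1143.8619 rpm, sense flips to −
mesh 4 [49T→15T]: ω = 1143.8619×49/15 = 3736.6154 rpm, sense flips to +
mesh 5 [46T→46T]: ω = 3736.6154×46/46 = 3736.6154 rpm, sense flips to −
mesh 6 [26T→88T]: ω = 3736.6154×26/88 = 1104.0000 rpm, sense flips to +
signed output speed = +1104.0000 rpm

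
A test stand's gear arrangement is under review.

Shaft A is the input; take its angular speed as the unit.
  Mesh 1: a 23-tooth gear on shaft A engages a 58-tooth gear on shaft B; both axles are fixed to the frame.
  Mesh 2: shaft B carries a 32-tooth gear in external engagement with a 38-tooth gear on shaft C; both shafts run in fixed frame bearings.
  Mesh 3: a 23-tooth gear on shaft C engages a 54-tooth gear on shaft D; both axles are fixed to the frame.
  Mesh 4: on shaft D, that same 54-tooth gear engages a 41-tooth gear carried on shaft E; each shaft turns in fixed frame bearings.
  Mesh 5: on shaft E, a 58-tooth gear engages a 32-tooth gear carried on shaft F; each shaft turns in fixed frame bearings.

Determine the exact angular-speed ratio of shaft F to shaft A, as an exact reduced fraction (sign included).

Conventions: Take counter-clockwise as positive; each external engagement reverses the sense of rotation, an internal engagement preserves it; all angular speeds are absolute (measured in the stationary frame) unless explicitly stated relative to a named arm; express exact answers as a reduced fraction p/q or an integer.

-529/1558

class = fixed-axis compound train [5 meshes; 5 ratios multiply, 5 sense flips]
mesh 1 [23T→58T]: running ratio 23/58, sense −
mesh 2 [32T→38T]: running ratio 184/551, sense +
mesh 3 [23T→54T]: running ratio 2116/14877, sense −
mesh 4 [54T→41T]: running ratio 4232/22591, sense +
mesh 5 [58T→32T]: running ratio 529/1558, sense −
ω_out/ω_in = -529/1558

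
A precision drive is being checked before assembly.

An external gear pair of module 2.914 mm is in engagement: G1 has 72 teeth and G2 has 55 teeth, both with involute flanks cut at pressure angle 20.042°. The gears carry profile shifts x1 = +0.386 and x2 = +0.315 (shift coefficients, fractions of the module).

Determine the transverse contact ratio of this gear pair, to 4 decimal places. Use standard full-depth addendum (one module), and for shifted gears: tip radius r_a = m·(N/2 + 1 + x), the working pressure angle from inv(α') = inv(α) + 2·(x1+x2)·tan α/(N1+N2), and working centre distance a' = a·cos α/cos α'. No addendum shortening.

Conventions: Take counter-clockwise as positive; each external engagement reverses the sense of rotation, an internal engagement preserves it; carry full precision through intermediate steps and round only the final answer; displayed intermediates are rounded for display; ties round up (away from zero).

1.7070

single-mesh involute tooth geometry (72T engaging 55T at module 2.914)
base radii: r_b1 = 98.551187, r_b2 = 75.282157
tip radii: r_a1 = 108.942804, r_a2 = 83.966910
inv(α') = inv(20.042°) + 2·(+0.386+0.315)·tan α/(72+55) = 0.01902888  ⇒  α' = 21.63357°
a' = a·cos α / cos α' = 185.0390·cos 20.042°/cos 21.63357° = 187.005917
action lengths: √(r_a1²−r_b1²) = 46.434879, √(r_a2²−r_b2²) = 37.189230
base pitch p_b = π·m·cos α = 8.600214
CR = (46.434879 + 37.189230 − 187.005917·sin 21.63357°)/8.600214 = 1.707026
contact ratio ≈ 1.7070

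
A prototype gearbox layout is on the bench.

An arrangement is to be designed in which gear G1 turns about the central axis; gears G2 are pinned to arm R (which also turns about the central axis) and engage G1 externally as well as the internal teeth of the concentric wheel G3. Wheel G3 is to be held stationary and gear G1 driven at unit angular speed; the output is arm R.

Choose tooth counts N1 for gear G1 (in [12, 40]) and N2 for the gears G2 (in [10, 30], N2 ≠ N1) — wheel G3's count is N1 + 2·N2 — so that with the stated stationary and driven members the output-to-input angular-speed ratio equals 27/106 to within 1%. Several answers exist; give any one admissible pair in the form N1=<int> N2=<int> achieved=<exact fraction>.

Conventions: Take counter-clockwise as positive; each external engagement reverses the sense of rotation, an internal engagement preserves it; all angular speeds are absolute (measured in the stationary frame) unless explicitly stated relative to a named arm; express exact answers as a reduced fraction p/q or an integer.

N1=27 N2=26 achieved=27/106

design class (target 27/106): planetary set
Willis with ω_ring = 0: ω_arm/ω_sun = N1/(N1+N3); set equal to 27/106  ⇒  N3/N1 = 1/(27/106) − 1 = 79/27
N3 = N1 + 2·N2  ⇒  N2/N1 = (N3/N1 − 1)/2 = (79/27 − 1)/2 = 26/27
smallest multiple with N1 ≥ 12 and N2 ≥ 10: k = 1  ⇒  N1 = 1·27 = 27, N2 = 1·26 = 26 (N1 ≤ 40, N2 ≤ 30, N2 ≠ N1 ✓), N3 = 27 + 2·26 = 79
check: N1/(N1+N3) with N1 = 27, N3 = 79 gives 27/106; |achieved − target| = 0 ≤ 27/10600 ✓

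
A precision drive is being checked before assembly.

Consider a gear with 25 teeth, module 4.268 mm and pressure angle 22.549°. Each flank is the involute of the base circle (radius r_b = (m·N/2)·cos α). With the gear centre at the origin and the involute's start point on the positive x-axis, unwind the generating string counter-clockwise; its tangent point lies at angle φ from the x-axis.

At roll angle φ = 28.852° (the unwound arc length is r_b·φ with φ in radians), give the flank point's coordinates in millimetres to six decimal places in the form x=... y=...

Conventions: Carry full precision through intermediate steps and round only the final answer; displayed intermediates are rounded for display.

x=55.128029 y=2.044474

single-mesh involute tooth geometry (25T wheel at module 4.268)
pitch radius r_p = m·N/2 = 4.268·25/2 = 53.350000
base radius r_b = r_p·cos α = 53.350000·cos 22.549° = 49.271495
roll angle φ = 28.852° = 0.50356240 rad
x = r_b·(cos φ + φ·sin φ) = 55.128029
y = r_b·(sin φ − φ·cos φ) = 2.044474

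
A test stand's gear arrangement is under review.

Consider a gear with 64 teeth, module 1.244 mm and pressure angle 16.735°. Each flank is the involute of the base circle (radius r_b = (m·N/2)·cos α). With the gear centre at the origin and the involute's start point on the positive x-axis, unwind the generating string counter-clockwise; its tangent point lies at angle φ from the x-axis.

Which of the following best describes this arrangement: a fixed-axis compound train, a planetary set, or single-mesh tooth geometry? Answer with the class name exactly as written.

recognized (one wheel, involute flank): single-mesh tooth geometry, m = 1.244, N = 64
classification: single-mesh tooth geometry

single-mesh tooth geometry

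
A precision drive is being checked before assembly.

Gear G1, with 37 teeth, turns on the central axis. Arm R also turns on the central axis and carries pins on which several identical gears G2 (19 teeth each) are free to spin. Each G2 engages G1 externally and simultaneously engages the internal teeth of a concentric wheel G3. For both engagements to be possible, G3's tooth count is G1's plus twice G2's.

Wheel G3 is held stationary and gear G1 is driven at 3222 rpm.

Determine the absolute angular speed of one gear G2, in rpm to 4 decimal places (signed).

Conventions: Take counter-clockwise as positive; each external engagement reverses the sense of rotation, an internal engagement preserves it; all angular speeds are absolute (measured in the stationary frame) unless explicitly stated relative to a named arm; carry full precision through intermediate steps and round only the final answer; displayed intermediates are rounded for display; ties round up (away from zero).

recognized (axles ride arm R): planetary set, 37/19/75 teeth
normalise by the input: solve with ω_sun = 1, then scale by 3222 rpm
ring teeth: 37 + 2·19 = 75
37(ω_sun−ω_arm) = −75(ω_ring−ω_arm),  ω_ring = 0, ω_sun = 1
37(1−ω_arm) = −75(0−ω_arm)  ⇒  112·ω_arm = 37  ⇒  ω_arm = 37/112
sun–planet mesh: 37·(1−37/112) = −19·(ω_p−ω_arm)  ⇒  ω_p−ω_arm = -2775/2128
ω_p = 37/112 − 2775/2128 = -37/38
scale: ω_p = -37/38 × 3222 rpm = -3137.2105 rpm

-3137.2105 rpm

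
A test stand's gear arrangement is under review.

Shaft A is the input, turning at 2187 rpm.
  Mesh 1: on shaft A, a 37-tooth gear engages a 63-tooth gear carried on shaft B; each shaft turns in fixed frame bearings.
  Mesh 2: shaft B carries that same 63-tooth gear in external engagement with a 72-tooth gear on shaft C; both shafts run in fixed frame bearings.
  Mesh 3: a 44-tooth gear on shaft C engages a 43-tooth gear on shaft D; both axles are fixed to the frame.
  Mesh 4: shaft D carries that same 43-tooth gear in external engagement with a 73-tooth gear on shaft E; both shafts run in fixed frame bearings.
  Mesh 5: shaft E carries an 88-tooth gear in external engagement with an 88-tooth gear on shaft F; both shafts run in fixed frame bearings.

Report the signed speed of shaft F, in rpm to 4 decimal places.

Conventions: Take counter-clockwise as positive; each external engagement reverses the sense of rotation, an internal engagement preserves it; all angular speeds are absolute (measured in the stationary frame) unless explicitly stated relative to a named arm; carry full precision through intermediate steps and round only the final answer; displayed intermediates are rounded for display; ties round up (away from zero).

-677.4041 rpm

recognized (6 fixed axles, 5 meshes): fixed-axis compound train
mesh 1 [37T→63T]: ω = 2187.0000×37/63 = 1284.4286 rpm, sense flips to −
mesh 2 [63T→72T]: ω = 1284.4286×63/72 = 1123.8750 rpm, sense flips to +
mesh 3 [44T→43T]: ω = 1123.8750×44/43 = 1150.0116 rpm, sense flips to −
mesh 4 [43T→73T]: ω = 1150.0116×43/73 = 677.4041 rpm, sense flips to +
mesh 5 [88T→88T]: ω = 677.4041×88/88 = 677.4041 rpm, sense flips to −
signed output speed = -677.4041 rpm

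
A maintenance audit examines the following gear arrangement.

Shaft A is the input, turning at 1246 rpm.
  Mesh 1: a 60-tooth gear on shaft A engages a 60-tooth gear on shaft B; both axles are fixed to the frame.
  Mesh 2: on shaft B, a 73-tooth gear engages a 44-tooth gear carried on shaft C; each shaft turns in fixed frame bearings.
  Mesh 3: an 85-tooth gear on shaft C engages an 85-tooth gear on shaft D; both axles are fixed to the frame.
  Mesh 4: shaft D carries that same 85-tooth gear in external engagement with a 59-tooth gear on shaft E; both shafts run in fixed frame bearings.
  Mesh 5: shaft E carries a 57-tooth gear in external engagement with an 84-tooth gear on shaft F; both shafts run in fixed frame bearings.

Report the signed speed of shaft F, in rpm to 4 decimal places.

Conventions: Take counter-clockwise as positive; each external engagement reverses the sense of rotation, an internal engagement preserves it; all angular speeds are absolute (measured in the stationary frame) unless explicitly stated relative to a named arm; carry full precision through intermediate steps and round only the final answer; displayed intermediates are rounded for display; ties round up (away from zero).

5-mesh fixed-axis compound train (all bearings frame-fixed)
mesh 1 [60T→60T]: ω = 1246.0000×60/60 = 1246.0000 rpm, sense flips to −
mesh 2 [73T→44T]: ω = 1246.0000×73/44 = 2067.2273 rpm, sense flips to +
mesh 3 [85T→85T]: ω = 2067.2273×85/85 = 2067.2273 rpm, sense flips to −
mesh 4 [85T→59T]: ω = 2067.2273×85/59 = 2978.2088 rpm, sense flips to +
mesh 5 [57T→84T]: ω = 2978.2088×57/84 = 2020.9274 rpm, sense flips to −
signed output speed = -2020.9274 rpm

-2020.9274 rpm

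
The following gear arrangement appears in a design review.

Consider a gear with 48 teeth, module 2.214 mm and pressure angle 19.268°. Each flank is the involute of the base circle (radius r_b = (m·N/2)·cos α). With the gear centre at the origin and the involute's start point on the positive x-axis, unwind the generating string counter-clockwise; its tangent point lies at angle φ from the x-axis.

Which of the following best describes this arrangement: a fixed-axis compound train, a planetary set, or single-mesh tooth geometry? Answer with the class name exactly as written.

recognized (one wheel, involute flank): single-mesh tooth geometry, m = 2.214, N = 48
classification: single-mesh tooth geometry

single-mesh tooth geometry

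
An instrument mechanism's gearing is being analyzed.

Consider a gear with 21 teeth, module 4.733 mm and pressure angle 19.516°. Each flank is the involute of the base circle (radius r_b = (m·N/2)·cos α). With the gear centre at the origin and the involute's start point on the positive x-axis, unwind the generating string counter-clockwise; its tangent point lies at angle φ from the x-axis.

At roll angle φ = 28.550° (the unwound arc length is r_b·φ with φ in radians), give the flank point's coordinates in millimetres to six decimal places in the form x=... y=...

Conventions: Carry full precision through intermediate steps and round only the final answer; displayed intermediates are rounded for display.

single-mesh involute tooth geometry (21T wheel at module 4.733)
pitch radius r_p = m·N/2 = 4.733·21/2 = 49.696500
base radius r_b = r_p·cos α = 49.696500·cos 19.516° = 46.841349
roll angle φ = 28.550° = 0.49829150 rad
x = r_b·(cos φ + φ·sin φ) = 52.300548
y = r_b·(sin φ − φ·cos φ) = 1.884242

x=52.300548 y=1.884242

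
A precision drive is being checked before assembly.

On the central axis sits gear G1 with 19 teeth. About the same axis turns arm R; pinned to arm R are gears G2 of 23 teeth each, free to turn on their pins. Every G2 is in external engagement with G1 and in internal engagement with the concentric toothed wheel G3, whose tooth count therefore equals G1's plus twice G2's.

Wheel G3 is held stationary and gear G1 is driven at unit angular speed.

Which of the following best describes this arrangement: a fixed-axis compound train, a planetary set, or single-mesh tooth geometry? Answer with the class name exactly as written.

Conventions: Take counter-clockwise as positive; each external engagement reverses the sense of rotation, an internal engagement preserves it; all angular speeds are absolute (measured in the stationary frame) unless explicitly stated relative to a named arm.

planetary set

topology: planetary set — G1 19T / G2 23T / G3 65T, arm = carrier (Willis)
classification: planetary set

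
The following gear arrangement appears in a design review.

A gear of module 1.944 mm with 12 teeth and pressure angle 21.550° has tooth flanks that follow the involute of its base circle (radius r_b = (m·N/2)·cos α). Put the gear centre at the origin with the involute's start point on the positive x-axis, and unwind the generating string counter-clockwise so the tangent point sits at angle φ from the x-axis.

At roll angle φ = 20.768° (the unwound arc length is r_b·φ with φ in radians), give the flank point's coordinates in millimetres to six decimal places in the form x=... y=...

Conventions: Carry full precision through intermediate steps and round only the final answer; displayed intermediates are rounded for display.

topology: single-mesh involute geometry — m = 1.944, N = 12
pitch radius r_p = m·N/2 = 1.944·12/2 = 11.664000
base radius r_b = r_p·cos α = 11.664000·cos 21.550° = 10.848656
roll angle φ = 20.768° = 0.36246998 rad
x = r_b·(cos φ + φ·sin φ) = 11.538090
y = r_b·(sin φ − φ·cos φ) = 0.169963

x=11.538090 y=0.169963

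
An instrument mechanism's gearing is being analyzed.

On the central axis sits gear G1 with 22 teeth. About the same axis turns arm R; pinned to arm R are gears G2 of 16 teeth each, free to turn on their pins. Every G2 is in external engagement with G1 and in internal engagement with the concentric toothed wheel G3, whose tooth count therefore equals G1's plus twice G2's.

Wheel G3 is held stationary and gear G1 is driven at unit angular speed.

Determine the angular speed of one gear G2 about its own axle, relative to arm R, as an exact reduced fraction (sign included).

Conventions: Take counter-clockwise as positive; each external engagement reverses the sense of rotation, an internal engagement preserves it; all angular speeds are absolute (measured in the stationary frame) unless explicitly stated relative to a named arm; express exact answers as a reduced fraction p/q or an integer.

topology: planetary set — G1 22T / G2 16T / G3 54T, arm = carrier (Willis)
ring teeth: 22 + 2·16 = 54
22(ω_sun−ω_arm) = −54(ω_ring−ω_arm),  ω_ring = 0, ω_sun = 1
22(1−ω_arm) = −54(0−ω_arm)  ⇒  76·ω_arm = 22  ⇒  ω_arm = 11/38
sun–planet mesh: 22·(1−11/38) = −16·(ω_p−ω_arm)  ⇒  ω_p−ω_arm = -297/304
exact speed ratio = -297/304

-297/304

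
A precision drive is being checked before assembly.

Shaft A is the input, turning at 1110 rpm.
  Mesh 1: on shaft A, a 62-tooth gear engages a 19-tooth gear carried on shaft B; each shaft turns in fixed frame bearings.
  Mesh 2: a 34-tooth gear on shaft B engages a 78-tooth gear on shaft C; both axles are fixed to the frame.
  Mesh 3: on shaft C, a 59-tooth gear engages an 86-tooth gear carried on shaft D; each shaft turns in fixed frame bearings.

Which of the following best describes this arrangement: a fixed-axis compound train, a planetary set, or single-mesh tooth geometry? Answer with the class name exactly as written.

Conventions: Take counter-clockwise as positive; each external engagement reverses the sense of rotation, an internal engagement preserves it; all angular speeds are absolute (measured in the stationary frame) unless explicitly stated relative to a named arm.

fixed-axis compound train

3-mesh fixed-axis compound train (all bearings frame-fixed)
classification: fixed-axis compound train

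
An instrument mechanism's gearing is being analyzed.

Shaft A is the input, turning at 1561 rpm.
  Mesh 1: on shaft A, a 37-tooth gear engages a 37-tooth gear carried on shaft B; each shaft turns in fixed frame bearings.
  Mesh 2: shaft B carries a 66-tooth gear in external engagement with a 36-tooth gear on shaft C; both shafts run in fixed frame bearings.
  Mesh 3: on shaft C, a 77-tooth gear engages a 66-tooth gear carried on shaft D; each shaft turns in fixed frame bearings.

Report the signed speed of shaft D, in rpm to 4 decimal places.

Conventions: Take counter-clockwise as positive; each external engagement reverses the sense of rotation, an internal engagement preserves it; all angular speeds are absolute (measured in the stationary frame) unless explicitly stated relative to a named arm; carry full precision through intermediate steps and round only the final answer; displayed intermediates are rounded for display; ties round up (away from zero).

-3338.8056 rpm

class = fixed-axis compound train [3 meshes; 3 ratios multiply, 3 sense flips]
mesh 1 [37T→37T]: ω = 1561.0000×37/37 = 1561.0000 rpm, sense flips to −
mesh 2 [66T→36T]: ω = 1561.0000×66/36 = 2861.8333 rpm, sense flips to +
mesh 3 [77T→66T]: ω = 2861.8333×77/66 = 3338.8056 rpm, sense flips to −
signed output speed = -3338.8056 rpm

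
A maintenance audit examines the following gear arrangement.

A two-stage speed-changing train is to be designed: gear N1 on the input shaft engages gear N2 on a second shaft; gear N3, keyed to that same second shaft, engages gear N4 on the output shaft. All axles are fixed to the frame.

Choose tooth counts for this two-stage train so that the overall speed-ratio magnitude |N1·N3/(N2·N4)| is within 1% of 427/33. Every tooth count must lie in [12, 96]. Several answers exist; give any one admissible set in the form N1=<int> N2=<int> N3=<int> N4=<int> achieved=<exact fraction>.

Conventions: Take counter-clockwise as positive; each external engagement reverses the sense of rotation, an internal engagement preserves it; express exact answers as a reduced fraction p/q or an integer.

N1=56 N2=12 N3=61 N4=22 achieved=427/33

design class (target 427/33): fixed-axis compound train
target = 427/33 in lowest terms: an exact hit needs N1·N3 = k·427 and N2·N4 = k·33 for one integer k, every count in [12, 96]; additionally prefer no 1:1 stage (N1 ≠ N2, N3 ≠ N4)
k = 1…7: no 1:1-free in-range split of k·427 and k·33 into factor pairs; take k = 8
k = 8: N1·N3 = 3416 = 56·61, N2·N4 = 264 = 12·22
achieved = 56·61/(12·22) = 427/33; |achieved − target| = 0 ≤ 427/3300 ✓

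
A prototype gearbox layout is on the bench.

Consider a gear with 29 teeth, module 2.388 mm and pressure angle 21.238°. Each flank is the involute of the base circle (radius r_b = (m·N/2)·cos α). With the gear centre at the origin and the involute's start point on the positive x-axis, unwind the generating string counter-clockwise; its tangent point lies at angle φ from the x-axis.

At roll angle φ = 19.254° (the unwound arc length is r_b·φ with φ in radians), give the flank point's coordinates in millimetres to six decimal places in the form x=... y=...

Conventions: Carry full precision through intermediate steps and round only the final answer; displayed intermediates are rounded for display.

topology: single-mesh involute geometry — m = 2.388, N = 29
pitch radius r_p = m·N/2 = 2.388·29/2 = 34.626000
base radius r_b = r_p·cos α = 34.626000·cos 21.238° = 32.274332
roll angle φ = 19.254° = 0.33604569 rad
x = r_b·(cos φ + φ·sin φ) = 34.045524
y = r_b·(sin φ − φ·cos φ) = 0.403663

x=34.045524 y=0.403663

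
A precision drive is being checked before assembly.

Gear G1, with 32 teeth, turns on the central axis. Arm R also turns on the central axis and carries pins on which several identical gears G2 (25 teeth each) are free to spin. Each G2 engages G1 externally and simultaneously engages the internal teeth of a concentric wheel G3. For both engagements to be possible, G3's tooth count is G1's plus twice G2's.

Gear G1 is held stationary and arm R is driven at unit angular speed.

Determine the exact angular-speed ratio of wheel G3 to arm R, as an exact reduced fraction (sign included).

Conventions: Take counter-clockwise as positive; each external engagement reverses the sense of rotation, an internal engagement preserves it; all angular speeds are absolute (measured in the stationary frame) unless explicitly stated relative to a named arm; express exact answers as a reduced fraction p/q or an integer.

57/41

class = planetary set [G3 = 32+2·25 = 82; Willis about the carrier]
ring teeth: 32 + 2·25 = 82
32(ω_sun−ω_arm) = −82(ω_ring−ω_arm),  ω_sun = 0, ω_arm = 1
ω_ring = 1 − (32/82)(0−1) = 57/41
ω_out/ω_in = 57/41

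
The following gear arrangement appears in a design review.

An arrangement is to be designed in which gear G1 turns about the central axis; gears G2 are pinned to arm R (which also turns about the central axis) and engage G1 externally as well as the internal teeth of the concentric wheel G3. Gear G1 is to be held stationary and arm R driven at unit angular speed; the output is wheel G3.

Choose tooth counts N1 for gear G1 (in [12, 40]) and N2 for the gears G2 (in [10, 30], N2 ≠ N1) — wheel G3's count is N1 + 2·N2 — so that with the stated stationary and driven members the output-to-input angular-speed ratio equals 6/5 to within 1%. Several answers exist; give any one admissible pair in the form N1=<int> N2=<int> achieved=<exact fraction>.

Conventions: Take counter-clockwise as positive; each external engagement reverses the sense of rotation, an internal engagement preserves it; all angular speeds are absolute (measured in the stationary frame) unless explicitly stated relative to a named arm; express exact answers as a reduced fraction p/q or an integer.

topology: planetary set — design target 6/5, arm = carrier (Willis)
Willis with ω_sun = 0: ω_ring/ω_arm = (N1+N3)/N3; set equal to 6/5  ⇒  N3/N1 = 1/(6/5 − 1) = 5
N3 = N1 + 2·N2  ⇒  N2/N1 = (N3/N1 − 1)/2 = (5 − 1)/2 = 2
smallest multiple with N1 ≥ 12 and N2 ≥ 10: k = 12  ⇒  N1 = 12·1 = 12, N2 = 12·2 = 24 (N1 ≤ 40, N2 ≤ 30, N2 ≠ N1 ✓), N3 = 12 + 2·24 = 60
check: (N1+N3)/N3 with N1 = 12, N3 = 60 gives 6/5; |achieved − target| = 0 ≤ 3/250 ✓

N1=12 N2=24 achieved=6/5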